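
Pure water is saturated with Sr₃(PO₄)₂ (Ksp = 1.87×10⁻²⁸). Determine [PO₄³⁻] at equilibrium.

2.23×10⁻⁶ M

Sr₃(PO₄)₂(s) ⇌ 3 Sr²⁺(aq) + 2 PO₄³⁻(aq)
With molar solubility s: [Sr²⁺] = 3s, [PO₄³⁻] = 2s.
Ksp = [Sr²⁺]^3[PO₄³⁻]^2 = (3s)^3 · (2s)^2 = 108s^5 = 1.87×10⁻²⁸
s = 1.12×10⁻⁶ mol/L
[PO₄³⁻] = 2s = 2.23×10⁻⁶ mol/L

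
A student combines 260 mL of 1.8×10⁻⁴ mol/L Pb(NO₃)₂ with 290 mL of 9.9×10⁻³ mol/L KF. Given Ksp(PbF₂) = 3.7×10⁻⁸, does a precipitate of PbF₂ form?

No

Total volume after mixing = 260 + 290 = 550 mL.
[Pb²⁺] = (1.8×10⁻⁴)(260)/550 = 8.5×10⁻⁵ mol/L
[F⁻] = (9.9×10⁻³)(290)/550 = 5.2×10⁻³ mol/L
Q = [Pb²⁺][F⁻]^2 = 2.3×10⁻⁹
Q < Ksp (2.3×10⁻⁹ vs 3.7×10⁻⁸); the solution remains unsaturated and no precipitate forms.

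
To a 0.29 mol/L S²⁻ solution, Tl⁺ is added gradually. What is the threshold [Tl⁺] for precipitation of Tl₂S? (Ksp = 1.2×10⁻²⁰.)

2.0×10⁻¹⁰ M

Each salt precipitates once Q = Ksp for that salt.
Tl₂S(s) ⇌ 2 Tl⁺(aq) + S²⁻(aq)
Ksp = [Tl⁺]^2[S²⁻] = [Tl⁺]^2(0.29)
[Tl⁺]^2 = 1.2×10⁻²⁰ / (0.29) = 4.1×10⁻²⁰
[Tl⁺] = 2.0×10⁻¹⁰ mol/L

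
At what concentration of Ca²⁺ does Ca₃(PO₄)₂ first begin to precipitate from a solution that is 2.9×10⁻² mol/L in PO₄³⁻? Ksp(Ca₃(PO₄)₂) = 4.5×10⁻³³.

1.7×10⁻¹⁰ M

Precipitation of each salt begins when its ion product equals Ksp.
Ca₃(PO₄)₂(s) ⇌ 3 Ca²⁺(aq) + 2 PO₄³⁻(aq)
Ksp = [Ca²⁺]^3[PO₄³⁻]^2 = [Ca²⁺]^3(2.9×10⁻²)^2
[Ca²⁺]^3 = 4.5×10⁻³³ / (2.9×10⁻²)^2 = 5.4×10⁻³⁰
[Ca²⁺] = 1.7×10⁻¹⁰ mol/L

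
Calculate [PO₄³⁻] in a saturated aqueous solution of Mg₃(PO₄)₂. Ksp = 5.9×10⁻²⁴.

Mg₃(PO₄)₂(s) ⇌ 3 Mg²⁺(aq) + 2 PO₄³⁻(aq)
Call the molar solubility s, so that [Mg²⁺] = 3s and [PO₄³⁻] = 2s.
Ksp = [Mg²⁺]^3[PO₄³⁻]^2 = (3s)^3 · (2s)^2 = 108s^5 = 5.9×10⁻²⁴
s = 8.9×10⁻⁶ M
[PO₄³⁻] = 2s = 1.8×10⁻⁵ M

1.8×10⁻⁵ M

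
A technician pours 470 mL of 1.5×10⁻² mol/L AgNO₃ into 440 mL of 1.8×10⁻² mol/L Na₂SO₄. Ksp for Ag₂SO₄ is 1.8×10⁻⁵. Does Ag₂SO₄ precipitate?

Total volume after mixing = 470 + 440 = 910 mL.
[Ag⁺] = (1.5×10⁻²)(470)/910 = 7.7×10⁻³ mol/L
[SO₄²⁻] = (1.8×10⁻²)(440)/910 = 8.7×10⁻³ mol/L
Q = [Ag⁺]^2[SO₄²⁻] = 5.2×10⁻⁷
Since Q (5.2×10⁻⁷) is less than Ksp (1.8×10⁻⁵), no Ag₂SO₄ precipitates.

No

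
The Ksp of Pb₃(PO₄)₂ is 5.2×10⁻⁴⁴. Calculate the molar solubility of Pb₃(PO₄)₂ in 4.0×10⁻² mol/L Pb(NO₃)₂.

1.4×10⁻²⁰ M

Pb₃(PO₄)₂(s) ⇌ 3 Pb²⁺(aq) + 2 PO₄³⁻(aq)
The solution already contains Pb²⁺ at 4.0×10⁻² mol/L. Let s be the molar solubility of Pb₃(PO₄)₂.
[Pb²⁺] ≈ 4.0×10⁻² mol/L (common ion dominates); [PO₄³⁻] = 2s.
Ksp = [Pb²⁺]^3[PO₄³⁻]^2 = (4.0×10⁻²)^3(2s)^2
(2s)^2 = 5.2×10⁻⁴⁴ / (4.0×10⁻²)^3 = 8.1×10⁻⁴⁰
s = 1.4×10⁻²⁰ mol/L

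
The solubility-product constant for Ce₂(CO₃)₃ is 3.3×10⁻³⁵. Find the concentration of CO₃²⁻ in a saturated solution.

1.5×10⁻⁷ M

Ce₂(CO₃)₃(s) ⇌ 2 Ce³⁺(aq) + 3 CO₃²⁻(aq)
For each mole of Ce₂(CO₃)₃ that dissolves per liter, [Ce³⁺] = 2s and [CO₃²⁻] = 3s; let s denote this solubility.
Ksp = [Ce³⁺]^2[CO₃²⁻]^3 = (2s)^2 · (3s)^3 = 108s^5 = 3.3×10⁻³⁵
s = 5.0×10⁻⁸ M
[CO₃²⁻] = 3s = 1.5×10⁻⁷ M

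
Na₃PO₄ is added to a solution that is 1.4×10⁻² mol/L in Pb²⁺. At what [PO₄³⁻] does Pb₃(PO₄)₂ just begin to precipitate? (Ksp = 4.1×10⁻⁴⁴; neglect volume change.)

The threshold for precipitation is Q = Ksp.
Pb₃(PO₄)₂(s) ⇌ 3 Pb²⁺(aq) + 2 PO₄³⁻(aq)
Ksp = [Pb²⁺]^3[PO₄³⁻]^2 = [PO₄³⁻]^2(1.4×10⁻²)^3
[PO₄³⁻]^2 = 4.1×10⁻⁴⁴ / (1.4×10⁻²)^3 = 1.5×10⁻³⁸
[PO₄³⁻] = 1.2×10⁻¹⁹ mol/L

1.2×10⁻¹⁹ M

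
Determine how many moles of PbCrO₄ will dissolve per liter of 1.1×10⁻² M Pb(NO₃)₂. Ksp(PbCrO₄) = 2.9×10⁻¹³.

2.6×10⁻¹¹ M

PbCrO₄(s) ⇌ Pb²⁺(aq) + CrO₄²⁻(aq)
Pb²⁺ is already present at 1.1×10⁻² M. If s mol/L of PbCrO₄ dissolves, [CrO₄²⁻] = s while [Pb²⁺] ≈ 1.1×10⁻² M.
Ksp = [Pb²⁺][CrO₄²⁻] = (1.1×10⁻²)s
s = 2.9×10⁻¹³ / (1.1×10⁻²) = 2.6×10⁻¹¹
s = 2.6×10⁻¹¹ M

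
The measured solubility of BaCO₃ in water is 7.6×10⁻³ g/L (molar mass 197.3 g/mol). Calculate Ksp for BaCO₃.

s = (7.6×10⁻³ g L⁻¹)/(197.3 g mol⁻¹) = 3.852×10⁻⁵ M
BaCO₃(s) ⇌ Ba²⁺(aq) + CO₃²⁻(aq)
For each mole of BaCO₃ that dissolves per liter, [Ba²⁺] = s and [CO₃²⁻] = s; let s denote this solubility.
Ksp = [Ba²⁺][CO₃²⁻] = s · s = s^2
Ksp = (3.852×10⁻⁵)^2 = 1.5×10⁻⁹

Ksp = 1.5×10⁻⁹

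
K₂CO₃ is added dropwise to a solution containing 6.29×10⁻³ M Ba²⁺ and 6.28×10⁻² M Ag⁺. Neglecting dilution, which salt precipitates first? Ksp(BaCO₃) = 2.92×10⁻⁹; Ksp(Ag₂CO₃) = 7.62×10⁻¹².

Ag₂CO₃

Precipitation of each salt begins when its ion product equals Ksp.
For BaCO₃: [CO₃²⁻] = (Ksp/[Ba²⁺]) = 4.64×10⁻⁷ M
For Ag₂CO₃: [CO₃²⁻] = (Ksp/[Ag⁺]^2) = 1.93×10⁻⁹ M
Ag₂CO₃ requires the lower [CO₃²⁻], so it precipitates first.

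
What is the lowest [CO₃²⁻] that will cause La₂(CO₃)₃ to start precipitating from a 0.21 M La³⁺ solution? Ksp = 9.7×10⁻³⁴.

2.8×10⁻¹¹ M

A salt starts to precipitate once the ion product Q reaches its Ksp.
La₂(CO₃)₃(s) ⇌ 2 La³⁺(aq) + 3 CO₃²⁻(aq)
Ksp = [La³⁺]^2[CO₃²⁻]^3 = [CO₃²⁻]^3(0.21)^2
[CO₃²⁻]^3 = 9.7×10⁻³⁴ / (0.21)^2 = 2.2×10⁻³²
[CO₃²⁻] = 2.8×10⁻¹¹ M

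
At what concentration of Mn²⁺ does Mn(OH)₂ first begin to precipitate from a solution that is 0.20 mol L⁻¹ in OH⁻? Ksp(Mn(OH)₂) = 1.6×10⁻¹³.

The threshold for precipitation is Q = Ksp.
Mn(OH)₂(s) ⇌ Mn²⁺(aq) + 2 OH⁻(aq)
Ksp = [Mn²⁺][OH⁻]^2 = [Mn²⁺](0.20)^2
[Mn²⁺] = 1.6×10⁻¹³ / (0.20)^2 = 4.0×10⁻¹²
[Mn²⁺] = 4.0×10⁻¹² mol L⁻¹

4.0×10⁻¹² M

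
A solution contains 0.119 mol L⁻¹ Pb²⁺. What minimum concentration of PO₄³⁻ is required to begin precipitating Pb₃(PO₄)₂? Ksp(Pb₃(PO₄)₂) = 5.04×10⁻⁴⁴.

5.47×10⁻²¹ M

A salt starts to precipitate once the ion product Q reaches its Ksp.
Pb₃(PO₄)₂(s) ⇌ 3 Pb²⁺(aq) + 2 PO₄³⁻(aq)
Ksp = [Pb²⁺]^3[PO₄³⁻]^2 = [PO₄³⁻]^2(0.119)^3
[PO₄³⁻]^2 = 5.04×10⁻⁴⁴ / (0.119)^3 = 2.99×10⁻⁴¹
[PO₄³⁻] = 5.47×10⁻²¹ mol L⁻¹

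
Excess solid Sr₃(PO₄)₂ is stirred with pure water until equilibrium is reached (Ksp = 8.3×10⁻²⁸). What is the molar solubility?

1.5×10⁻⁶ M

Sr₃(PO₄)₂(s) ⇌ 3 Sr²⁺(aq) + 2 PO₄³⁻(aq)
Call the molar solubility s, so that [Sr²⁺] = 3s and [PO₄³⁻] = 2s.
Ksp = [Sr²⁺]^3[PO₄³⁻]^2 = (3s)^3 · (2s)^2 = 108s^5
108s^5 = 8.3×10⁻²⁸  ⇒  s^5 = 7.7×10⁻³⁰
s = (7.7×10⁻³⁰)^(1/5) = 1.5×10⁻⁶ mol L⁻¹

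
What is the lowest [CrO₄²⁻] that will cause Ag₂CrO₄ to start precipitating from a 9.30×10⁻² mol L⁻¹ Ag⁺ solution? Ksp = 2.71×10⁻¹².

3.13×10⁻¹⁰ M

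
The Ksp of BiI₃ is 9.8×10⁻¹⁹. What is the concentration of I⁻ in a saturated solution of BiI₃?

BiI₃(s) ⇌ Bi³⁺(aq) + 3 I⁻(aq)
For each mole of BiI₃ that dissolves per liter, [Bi³⁺] = s and [I⁻] = 3s; let s denote this solubility.
Ksp = [Bi³⁺][I⁻]^3 = s · (3s)^3 = 27s^4 = 9.8×10⁻¹⁹
s = 1.4×10⁻⁵ mol/L
[I⁻] = 3s = 4.1×10⁻⁵ mol/L

4.1×10⁻⁵ M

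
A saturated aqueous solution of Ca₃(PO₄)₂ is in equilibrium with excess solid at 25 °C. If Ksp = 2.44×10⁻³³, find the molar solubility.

1.18×10⁻⁷ M

Ca₃(PO₄)₂(s) ⇌ 3 Ca²⁺(aq) + 2 PO₄³⁻(aq)
Call the molar solubility s, so that [Ca²⁺] = 3s and [PO₄³⁻] = 2s.
Ksp = [Ca²⁺]^3[PO₄³⁻]^2 = (3s)^3 · (2s)^2 = 108s^5
108s^5 = 2.44×10⁻³³  ⇒  s^5 = 2.26×10⁻³⁵
s = (2.26×10⁻³⁵)^(1/5) = 1.18×10⁻⁷ mol L⁻¹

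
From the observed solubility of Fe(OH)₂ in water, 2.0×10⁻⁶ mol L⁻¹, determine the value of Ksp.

Ksp = 3.2×10⁻¹⁷

Fe(OH)₂(s) ⇌ Fe²⁺(aq) + 2 OH⁻(aq)
For each mole of Fe(OH)₂ that dissolves per liter, [Fe²⁺] = s and [OH⁻] = 2s; let s denote this solubility.
Ksp = [Fe²⁺][OH⁻]^2 = s · (2s)^2 = 4s^3
Ksp = 4 × (2.0×10⁻⁶)^3 = 3.2×10⁻¹⁷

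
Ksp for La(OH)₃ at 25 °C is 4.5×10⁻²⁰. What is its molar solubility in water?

La(OH)₃(s) ⇌ La³⁺(aq) + 3 OH⁻(aq)
Let s be the molar solubility. Then [La³⁺] = s and [OH⁻] = 3s.
Ksp = [La³⁺][OH⁻]^3 = s · (3s)^3 = 27s^4
27s^4 = 4.5×10⁻²⁰  ⇒  s^4 = 1.7×10⁻²¹
s = (1.7×10⁻²¹)^(1/4) = 6.4×10⁻⁶ M

6.4×10⁻⁶ M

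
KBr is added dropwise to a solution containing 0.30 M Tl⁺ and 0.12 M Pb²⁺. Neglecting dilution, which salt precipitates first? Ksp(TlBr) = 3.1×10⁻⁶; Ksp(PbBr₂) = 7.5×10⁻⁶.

Each salt precipitates once Q = Ksp for that salt.
For TlBr: [Br⁻] = (Ksp/[Tl⁺]) = 1.0×10⁻⁵ M
For PbBr₂: [Br⁻] = (Ksp/[Pb²⁺])^(1/2) = 7.9×10⁻³ M
TlBr requires the lower [Br⁻], so it precipitates first.

TlBr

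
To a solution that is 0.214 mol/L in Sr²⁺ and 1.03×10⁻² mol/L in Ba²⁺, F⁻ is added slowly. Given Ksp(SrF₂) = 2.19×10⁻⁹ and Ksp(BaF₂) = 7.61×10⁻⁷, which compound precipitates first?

Precipitation begins when Q = Ksp.
For SrF₂: [F⁻] = (Ksp/[Sr²⁺])^(1/2) = 1.01×10⁻⁴ mol/L
For BaF₂: [F⁻] = (Ksp/[Ba²⁺])^(1/2) = 8.60×10⁻³ mol/L
Since SrF₂ needs less F⁻ to reach saturation, it precipitates first.

SrF₂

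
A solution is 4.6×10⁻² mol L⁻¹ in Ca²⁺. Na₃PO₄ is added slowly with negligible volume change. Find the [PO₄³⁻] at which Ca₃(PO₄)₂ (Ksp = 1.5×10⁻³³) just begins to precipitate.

The threshold for precipitation is Q = Ksp.
Ca₃(PO₄)₂(s) ⇌ 3 Ca²⁺(aq) + 2 PO₄³⁻(aq)
Ksp = [Ca²⁺]^3[PO₄³⁻]^2 = [PO₄³⁻]^2(4.6×10⁻²)^3
[PO₄³⁻]^2 = 1.5×10⁻³³ / (4.6×10⁻²)^3 = 1.5×10⁻²⁹
[PO₄³⁻] = 3.9×10⁻¹⁵ mol L⁻¹

3.9×10⁻¹⁵ M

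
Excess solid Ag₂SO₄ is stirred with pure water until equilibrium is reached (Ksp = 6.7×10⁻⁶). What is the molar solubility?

1.2×10⁻² M

Ag₂SO₄(s) ⇌ 2 Ag⁺(aq) + SO₄²⁻(aq)
Let s be the molar solubility. Then [Ag⁺] = 2s and [SO₄²⁻] = s.
Ksp = [Ag⁺]^2[SO₄²⁻] = (2s)^2 · s = 4s^3
4s^3 = 6.7×10⁻⁶  ⇒  s^3 = 1.7×10⁻⁶
s = (1.7×10⁻⁶)^(1/3) = 1.2×10⁻² mol L⁻¹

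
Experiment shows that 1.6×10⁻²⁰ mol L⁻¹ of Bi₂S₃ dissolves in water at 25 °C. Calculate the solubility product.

Ksp = 1.1×10⁻⁹⁷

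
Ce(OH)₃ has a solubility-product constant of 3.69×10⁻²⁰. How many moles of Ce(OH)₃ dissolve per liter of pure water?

6.08×10⁻⁶ M

Ce(OH)₃(s) ⇌ Ce³⁺(aq) + 3 OH⁻(aq)
For each mole of Ce(OH)₃ that dissolves per liter, [Ce³⁺] = s and [OH⁻] = 3s; let s denote this solubility.
Ksp = [Ce³⁺][OH⁻]^3 = s · (3s)^3 = 27s^4
27s^4 = 3.69×10⁻²⁰  ⇒  s^4 = 1.37×10⁻²¹
s = 6.08×10⁻⁶ mol L⁻¹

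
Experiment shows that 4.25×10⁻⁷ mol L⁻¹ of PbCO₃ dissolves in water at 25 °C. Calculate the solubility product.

Ksp = 1.81×10⁻¹³

PbCO₃(s) ⇌ Pb²⁺(aq) + CO₃²⁻(aq)
With molar solubility s: [Pb²⁺] = s, [CO₃²⁻] = s.
Ksp = [Pb²⁺][CO₃²⁻] = s · s = s^2
Ksp = (4.25×10⁻⁷)^2 = 1.81×10⁻¹³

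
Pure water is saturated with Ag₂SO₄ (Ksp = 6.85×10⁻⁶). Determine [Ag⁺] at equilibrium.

2.39×10⁻² M

Ag₂SO₄(s) ⇌ 2 Ag⁺(aq) + SO₄²⁻(aq)
Call the molar solubility s, so that [Ag⁺] = 2s and [SO₄²⁻] = s.
Ksp = [Ag⁺]^2[SO₄²⁻] = (2s)^2 · s = 4s^3 = 6.85×10⁻⁶
s = 1.20×10⁻² mol L⁻¹
[Ag⁺] = 2s = 2.39×10⁻² mol L⁻¹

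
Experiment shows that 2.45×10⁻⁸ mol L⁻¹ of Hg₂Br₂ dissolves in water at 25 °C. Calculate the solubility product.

Ksp = 5.88×10⁻²³

Hg₂Br₂(s) ⇌ Hg₂²⁺(aq) + 2 Br⁻(aq)
Let s be the molar solubility. Then [Hg₂²⁺] = s and [Br⁻] = 2s.
Ksp = [Hg₂²⁺][Br⁻]^2 = s · (2s)^2 = 4s^3
Ksp = 4 × (2.45×10⁻⁸)^3 = 5.88×10⁻²³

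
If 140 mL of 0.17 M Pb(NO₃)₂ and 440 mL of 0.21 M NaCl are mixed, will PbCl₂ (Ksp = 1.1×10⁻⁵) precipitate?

Yes

The combined volume is 580 mL.
[Pb²⁺] = (0.17)(140)/580 = 4.1×10⁻² M
[Cl⁻] = (0.21)(440)/580 = 0.16 M
Q = [Pb²⁺][Cl⁻]^2 = 1.0×10⁻³
Since Q (1.0×10⁻³) exceeds Ksp (1.1×10⁻⁵), PbCl₂ will precipitate.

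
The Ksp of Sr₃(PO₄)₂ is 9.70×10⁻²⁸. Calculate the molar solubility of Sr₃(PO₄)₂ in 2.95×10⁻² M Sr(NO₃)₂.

Sr₃(PO₄)₂(s) ⇌ 3 Sr²⁺(aq) + 2 PO₄³⁻(aq)
Let s be the solubility of Sr₃(PO₄)₂ here. The common ion gives [Sr²⁺] ≈ 2.95×10⁻² M, and [PO₄³⁻] = 2s.
Ksp = [Sr²⁺]^3[PO₄³⁻]^2 = (2.95×10⁻²)^3(2s)^2
(2s)^2 = 9.70×10⁻²⁸ / (2.95×10⁻²)^3 = 3.78×10⁻²³
s = 3.07×10⁻¹² M

3.07×10⁻¹² M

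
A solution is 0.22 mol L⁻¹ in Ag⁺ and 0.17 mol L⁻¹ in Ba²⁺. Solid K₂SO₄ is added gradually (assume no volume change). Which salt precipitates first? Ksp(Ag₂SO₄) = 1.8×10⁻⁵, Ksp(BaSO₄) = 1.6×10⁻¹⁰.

BaSO₄

Each salt precipitates once Q = Ksp for that salt.
For Ag₂SO₄: [SO₄²⁻] = (Ksp/[Ag⁺]^2) = 3.7×10⁻⁴ mol L⁻¹
For BaSO₄: [SO₄²⁻] = (Ksp/[Ba²⁺]) = 9.4×10⁻¹⁰ mol L⁻¹
The smaller threshold [SO₄²⁻] is reached first, so BaSO₄ precipitates first.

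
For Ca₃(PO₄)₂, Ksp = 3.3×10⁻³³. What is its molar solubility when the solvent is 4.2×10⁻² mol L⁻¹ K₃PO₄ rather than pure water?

Ca₃(PO₄)₂(s) ⇌ 3 Ca²⁺(aq) + 2 PO₄³⁻(aq)
PO₄³⁻ is already present at 4.2×10⁻² mol L⁻¹. If s mol/L of Ca₃(PO₄)₂ dissolves, [Ca²⁺] = 3s while [PO₄³⁻] ≈ 4.2×10⁻² mol L⁻¹.
Ksp = [Ca²⁺]^3[PO₄³⁻]^2 = (3s)^3(4.2×10⁻²)^2
(3s)^3 = 3.3×10⁻³³ / (4.2×10⁻²)^2 = 1.9×10⁻³⁰
s = 4.1×10⁻¹¹ mol L⁻¹

4.1×10⁻¹¹ M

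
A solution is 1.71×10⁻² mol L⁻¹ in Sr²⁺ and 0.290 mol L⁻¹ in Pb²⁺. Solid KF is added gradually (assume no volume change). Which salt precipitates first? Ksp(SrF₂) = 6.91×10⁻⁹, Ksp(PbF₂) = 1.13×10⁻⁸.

Each salt precipitates once Q = Ksp for that salt.
For SrF₂: [F⁻] = (Ksp/[Sr²⁺])^(1/2) = 6.36×10⁻⁴ mol L⁻¹
For PbF₂: [F⁻] = (Ksp/[Pb²⁺])^(1/2) = 1.97×10⁻⁴ mol L⁻¹
Since PbF₂ needs less F⁻ to reach saturation, it precipitates first.

PbF₂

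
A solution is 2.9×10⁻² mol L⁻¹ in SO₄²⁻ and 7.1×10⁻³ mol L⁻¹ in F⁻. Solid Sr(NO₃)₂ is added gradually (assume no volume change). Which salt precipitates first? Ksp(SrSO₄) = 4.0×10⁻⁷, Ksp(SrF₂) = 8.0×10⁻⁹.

SrSO₄

Each salt precipitates once Q = Ksp for that salt.
For SrSO₄: [Sr²⁺] = (Ksp/[SO₄²⁻]) = 1.4×10⁻⁵ mol L⁻¹
For SrF₂: [Sr²⁺] = (Ksp/[F⁻]^2) = 1.6×10⁻⁴ mol L⁻¹
Since SrSO₄ needs less Sr²⁺ to reach saturation, it precipitates first.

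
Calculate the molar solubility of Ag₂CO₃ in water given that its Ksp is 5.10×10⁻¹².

Ag₂CO₃(s) ⇌ 2 Ag⁺(aq) + CO₃²⁻(aq)
With molar solubility s: [Ag⁺] = 2s, [CO₃²⁻] = s.
Ksp = [Ag⁺]^2[CO₃²⁻] = (2s)^2 · s = 4s^3
4s^3 = 5.10×10⁻¹²  ⇒  s^3 = 1.28×10⁻¹²
s = (1.28×10⁻¹²)^(1/3) = 1.08×10⁻⁴ M

1.08×10⁻⁴ M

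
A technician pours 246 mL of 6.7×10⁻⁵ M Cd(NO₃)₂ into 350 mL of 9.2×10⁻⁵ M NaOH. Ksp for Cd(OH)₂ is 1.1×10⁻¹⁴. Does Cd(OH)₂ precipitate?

Yes

After mixing, V = 246 mL + 350 mL = 596 mL.
[Cd²⁺] = (6.7×10⁻⁵)(246)/596 = 2.8×10⁻⁵ M
[OH⁻] = (9.2×10⁻⁵)(350)/596 = 5.4×10⁻⁵ M
Q = [Cd²⁺][OH⁻]^2 = 8.1×10⁻¹⁴
Because Q > Ksp (8.1×10⁻¹⁴ vs 1.1×10⁻¹⁴), a precipitate of Cd(OH)₂ forms.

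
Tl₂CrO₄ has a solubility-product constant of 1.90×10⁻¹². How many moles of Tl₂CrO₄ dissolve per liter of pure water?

Tl₂CrO₄(s) ⇌ 2 Tl⁺(aq) + CrO₄²⁻(aq)
Call the molar solubility s, so that [Tl⁺] = 2s and [CrO₄²⁻] = s.
Ksp = [Tl⁺]^2[CrO₄²⁻] = (2s)^2 · s = 4s^3
4s^3 = 1.90×10⁻¹²  ⇒  s^3 = 4.75×10⁻¹³
Taking the 3rd root, s = 7.80×10⁻⁵ mol L⁻¹.

7.80×10⁻⁵ M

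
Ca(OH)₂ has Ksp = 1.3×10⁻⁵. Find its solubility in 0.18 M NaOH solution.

4.0×10⁻⁴ M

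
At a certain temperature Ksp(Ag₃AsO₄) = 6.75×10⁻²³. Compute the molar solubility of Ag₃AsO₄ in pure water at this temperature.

1.26×10⁻⁶ M

Ag₃AsO₄(s) ⇌ 3 Ag⁺(aq) + AsO₄³⁻(aq)
Let s be the molar solubility. Then [Ag⁺] = 3s and [AsO₄³⁻] = s.
Ksp = [Ag⁺]^3[AsO₄³⁻] = (3s)^3 · s = 27s^4
27s^4 = 6.75×10⁻²³  ⇒  s^4 = 2.50×10⁻²⁴
s = 1.26×10⁻⁶ M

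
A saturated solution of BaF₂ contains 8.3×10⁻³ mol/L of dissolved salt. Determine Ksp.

Ksp = 2.3×10⁻⁶

BaF₂(s) ⇌ Ba²⁺(aq) + 2 F⁻(aq)
Call the molar solubility s, so that [Ba²⁺] = s and [F⁻] = 2s.
Ksp = [Ba²⁺][F⁻]^2 = s · (2s)^2 = 4s^3
Ksp = 4 × (8.3×10⁻³)^3 = 2.3×10⁻⁶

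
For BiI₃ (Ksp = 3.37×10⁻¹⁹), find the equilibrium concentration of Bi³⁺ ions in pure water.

BiI₃(s) ⇌ Bi³⁺(aq) + 3 I⁻(aq)
For each mole of BiI₃ that dissolves per liter, [Bi³⁺] = s and [I⁻] = 3s; let s denote this solubility.
Ksp = [Bi³⁺][I⁻]^3 = s · (3s)^3 = 27s^4 = 3.37×10⁻¹⁹
s = 1.06×10⁻⁵ M
[Bi³⁺] = s = 1.06×10⁻⁵ M

1.06×10⁻⁵ M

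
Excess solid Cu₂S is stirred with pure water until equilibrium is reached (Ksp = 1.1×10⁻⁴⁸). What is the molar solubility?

6.5×10⁻¹⁷ M

Cu₂S(s) ⇌ 2 Cu⁺(aq) + S²⁻(aq)
Call the molar solubility s, so that [Cu⁺] = 2s and [S²⁻] = s.
Ksp = [Cu⁺]^2[S²⁻] = (2s)^2 · s = 4s^3
4s^3 = 1.1×10⁻⁴⁸  ⇒  s^3 = 2.8×10⁻⁴⁹
s = (2.8×10⁻⁴⁹)^(1/3) = 6.5×10⁻¹⁷ M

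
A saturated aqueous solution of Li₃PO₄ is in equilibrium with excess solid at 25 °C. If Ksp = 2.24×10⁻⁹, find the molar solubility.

Li₃PO₄(s) ⇌ 3 Li⁺(aq) + PO₄³⁻(aq)
Let s be the molar solubility. Then [Li⁺] = 3s and [PO₄³⁻] = s.
Ksp = [Li⁺]^3[PO₄³⁻] = (3s)^3 · s = 27s^4
27s^4 = 2.24×10⁻⁹  ⇒  s^4 = 8.30×10⁻¹¹
s = (8.30×10⁻¹¹)^(1/4) = 3.02×10⁻³ mol/L

3.02×10⁻³ M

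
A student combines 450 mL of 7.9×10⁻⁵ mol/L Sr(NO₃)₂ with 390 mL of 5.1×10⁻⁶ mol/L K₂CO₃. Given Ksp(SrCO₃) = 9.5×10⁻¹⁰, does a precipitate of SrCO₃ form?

No

Total volume after mixing = 450 + 390 = 840 mL.
[Sr²⁺] = (7.9×10⁻⁵)(450)/840 = 4.2×10⁻⁵ mol/L
[CO₃²⁻] = (5.1×10⁻⁶)(390)/840 = 2.4×10⁻⁶ mol/L
Q = [Sr²⁺][CO₃²⁻] = 1.0×10⁻¹⁰
Since Q (1.0×10⁻¹⁰) is less than Ksp (9.5×10⁻¹⁰), no SrCO₃ precipitates.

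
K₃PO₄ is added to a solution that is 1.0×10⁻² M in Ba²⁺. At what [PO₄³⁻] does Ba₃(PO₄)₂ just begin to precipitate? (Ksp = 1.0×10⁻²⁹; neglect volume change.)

Precipitation begins when Q = Ksp.
Ba₃(PO₄)₂(s) ⇌ 3 Ba²⁺(aq) + 2 PO₄³⁻(aq)
Ksp = [Ba²⁺]^3[PO₄³⁻]^2 = [PO₄³⁻]^2(1.0×10⁻²)^3
[PO₄³⁻]^2 = 1.0×10⁻²⁹ / (1.0×10⁻²)^3 = 1.0×10⁻²³
[PO₄³⁻] = 3.2×10⁻¹² M

3.2×10⁻¹² M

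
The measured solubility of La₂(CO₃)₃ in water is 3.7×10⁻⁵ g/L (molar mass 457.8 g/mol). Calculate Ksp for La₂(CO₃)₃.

Ksp = 3.7×10⁻³⁴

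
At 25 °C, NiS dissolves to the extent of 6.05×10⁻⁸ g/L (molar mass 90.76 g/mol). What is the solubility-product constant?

Ksp = 4.44×10⁻¹⁹

Molar solubility s = (6.05×10⁻⁸ g/L) / (90.76 g/mol) = 6.6659×10⁻¹⁰ mol/L
NiS(s) ⇌ Ni²⁺(aq) + S²⁻(aq)
Let s be the molar solubility. Then [Ni²⁺] = s and [S²⁻] = s.
Ksp = [Ni²⁺][S²⁻] = s · s = s^2
Ksp = (6.6659×10⁻¹⁰)^2 = 4.44×10⁻¹⁹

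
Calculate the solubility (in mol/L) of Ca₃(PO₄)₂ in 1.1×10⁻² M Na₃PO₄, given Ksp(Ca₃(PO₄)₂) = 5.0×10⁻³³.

1.2×10⁻¹⁰ M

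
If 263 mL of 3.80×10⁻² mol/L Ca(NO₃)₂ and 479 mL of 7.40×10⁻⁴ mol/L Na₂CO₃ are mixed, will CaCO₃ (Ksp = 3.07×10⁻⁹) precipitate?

Total volume after mixing = 263 + 479 = 742 mL.
[Ca²⁺] = (3.80×10⁻²)(263)/742 = 1.35×10⁻² mol/L
[CO₃²⁻] = (7.40×10⁻⁴)(479)/742 = 4.78×10⁻⁴ mol/L
Q = [Ca²⁺][CO₃²⁻] = 6.43×10⁻⁶
Since Q (6.43×10⁻⁶) exceeds Ksp (3.07×10⁻⁹), CaCO₃ will precipitate.

Yes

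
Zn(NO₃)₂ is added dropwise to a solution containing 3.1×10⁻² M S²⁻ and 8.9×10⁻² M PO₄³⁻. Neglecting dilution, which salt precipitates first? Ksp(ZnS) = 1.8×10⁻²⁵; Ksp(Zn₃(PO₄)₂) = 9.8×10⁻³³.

ZnS

A salt starts to precipitate once the ion product Q reaches its Ksp.
For ZnS: [Zn²⁺] = (Ksp/[S²⁻]) = 5.8×10⁻²⁴ M
For Zn₃(PO₄)₂: [Zn²⁺] = (Ksp/[PO₄³⁻]^2)^(1/3) = 1.1×10⁻¹⁰ M
ZnS requires the lower [Zn²⁺], so it precipitates first.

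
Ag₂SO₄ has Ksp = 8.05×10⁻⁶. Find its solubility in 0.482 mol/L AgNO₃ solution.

3.46×10⁻⁵ M

Ag₂SO₄(s) ⇌ 2 Ag⁺(aq) + SO₄²⁻(aq)
Ag⁺ is already present at 0.482 mol/L. If s mol/L of Ag₂SO₄ dissolves, [SO₄²⁻] = s while [Ag⁺] ≈ 0.482 mol/L.
Ksp = [Ag⁺]^2[SO₄²⁻] = (0.482)^2s
s = 8.05×10⁻⁶ / (0.482)^2 = 3.46×10⁻⁵
s = 3.46×10⁻⁵ mol/L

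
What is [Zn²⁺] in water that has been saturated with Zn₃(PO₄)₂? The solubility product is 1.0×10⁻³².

4.7×10⁻⁷ M

Zn₃(PO₄)₂(s) ⇌ 3 Zn²⁺(aq) + 2 PO₄³⁻(aq)
If s mol/L of Zn₃(PO₄)₂ dissolves, [Zn²⁺] = 3s and [PO₄³⁻] = 2s.
Ksp = [Zn²⁺]^3[PO₄³⁻]^2 = (3s)^3 · (2s)^2 = 108s^5 = 1.0×10⁻³²
s = 1.6×10⁻⁷ mol/L
[Zn²⁺] = 3s = 4.7×10⁻⁷ mol/L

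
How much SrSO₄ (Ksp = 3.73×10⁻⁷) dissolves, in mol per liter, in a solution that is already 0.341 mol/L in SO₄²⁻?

1.09×10⁻⁶ M

SrSO₄(s) ⇌ Sr²⁺(aq) + SO₄²⁻(aq)
SO₄²⁻ is already present at 0.341 mol/L. If s mol/L of SrSO₄ dissolves, [Sr²⁺] = s while [SO₄²⁻] ≈ 0.341 mol/L.
Ksp = [Sr²⁺][SO₄²⁻] = s(0.341)
s = 3.73×10⁻⁷ / (0.341) = 1.09×10⁻⁶
s = 1.09×10⁻⁶ mol/L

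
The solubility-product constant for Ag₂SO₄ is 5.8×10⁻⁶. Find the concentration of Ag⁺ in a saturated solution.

2.3×10⁻² M

Ag₂SO₄(s) ⇌ 2 Ag⁺(aq) + SO₄²⁻(aq)
With molar solubility s: [Ag⁺] = 2s, [SO₄²⁻] = s.
Ksp = [Ag⁺]^2[SO₄²⁻] = (2s)^2 · s = 4s^3 = 5.8×10⁻⁶
s = 1.1×10⁻² mol L⁻¹
[Ag⁺] = 2s = 2.3×10⁻² mol L⁻¹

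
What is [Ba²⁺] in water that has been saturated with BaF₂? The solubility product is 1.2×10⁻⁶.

6.7×10⁻³ M

BaF₂(s) ⇌ Ba²⁺(aq) + 2 F⁻(aq)
Call the molar solubility s, so that [Ba²⁺] = s and [F⁻] = 2s.
Ksp = [Ba²⁺][F⁻]^2 = s · (2s)^2 = 4s^3 = 1.2×10⁻⁶
s = 6.7×10⁻³ M
[Ba²⁺] = s = 6.7×10⁻³ M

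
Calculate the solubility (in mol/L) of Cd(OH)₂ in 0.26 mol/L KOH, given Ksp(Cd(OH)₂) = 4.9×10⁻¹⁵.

7.2×10⁻¹⁴ M

Cd(OH)₂(s) ⇌ Cd²⁺(aq) + 2 OH⁻(aq)
OH⁻ is already present at 0.26 mol/L. If s mol/L of Cd(OH)₂ dissolves, [Cd²⁺] = s while [OH⁻] ≈ 0.26 mol/L.
Ksp = [Cd²⁺][OH⁻]^2 = s(0.26)^2
s = 4.9×10⁻¹⁵ / (0.26)^2 = 7.2×10⁻¹⁴
s = 7.2×10⁻¹⁴ mol/L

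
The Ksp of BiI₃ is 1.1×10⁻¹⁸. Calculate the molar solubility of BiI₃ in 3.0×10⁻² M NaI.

4.1×10⁻¹⁴ M

BiI₃(s) ⇌ Bi³⁺(aq) + 3 I⁻(aq)
Let s be the solubility of BiI₃ here. The common ion gives [I⁻] ≈ 3.0×10⁻² M, and [Bi³⁺] = s.
Ksp = [Bi³⁺][I⁻]^3 = s(3.0×10⁻²)^3
s = 1.1×10⁻¹⁸ / (3.0×10⁻²)^3 = 4.1×10⁻¹⁴
s = 4.1×10⁻¹⁴ M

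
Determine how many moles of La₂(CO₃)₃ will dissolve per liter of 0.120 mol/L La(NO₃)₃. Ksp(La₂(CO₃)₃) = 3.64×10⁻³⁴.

La₂(CO₃)₃(s) ⇌ 2 La³⁺(aq) + 3 CO₃²⁻(aq)
Let s be the solubility of La₂(CO₃)₃ here. The common ion gives [La³⁺] ≈ 0.120 mol/L, and [CO₃²⁻] = 3s.
Ksp = [La³⁺]^2[CO₃²⁻]^3 = (0.120)^2(3s)^3
(3s)^3 = 3.64×10⁻³⁴ / (0.120)^2 = 2.53×10⁻³²
s = 9.78×10⁻¹² mol/L

9.78×10⁻¹² M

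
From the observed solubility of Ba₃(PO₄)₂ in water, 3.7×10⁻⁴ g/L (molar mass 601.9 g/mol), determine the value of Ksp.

Ksp = 9.5×10⁻³⁰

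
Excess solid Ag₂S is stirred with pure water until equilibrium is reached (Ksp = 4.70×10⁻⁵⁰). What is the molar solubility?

Ag₂S(s) ⇌ 2 Ag⁺(aq) + S²⁻(aq)
Call the molar solubility s, so that [Ag⁺] = 2s and [S²⁻] = s.
Ksp = [Ag⁺]^2[S²⁻] = (2s)^2 · s = 4s^3
4s^3 = 4.70×10⁻⁵⁰  ⇒  s^3 = 1.18×10⁻⁵⁰
s = (1.18×10⁻⁵⁰)^(1/3) = 2.27×10⁻¹⁷ M

2.27×10⁻¹⁷ M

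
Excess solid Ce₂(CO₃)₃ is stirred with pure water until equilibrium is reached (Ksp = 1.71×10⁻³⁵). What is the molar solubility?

4.36×10⁻⁸ M

Ce₂(CO₃)₃(s) ⇌ 2 Ce³⁺(aq) + 3 CO₃²⁻(aq)
Call the molar solubility s, so that [Ce³⁺] = 2s and [CO₃²⁻] = 3s.
Ksp = [Ce³⁺]^2[CO₃²⁻]^3 = (2s)^2 · (3s)^3 = 108s^5
108s^5 = 1.71×10⁻³⁵  ⇒  s^5 = 1.58×10⁻³⁷
s = 4.36×10⁻⁸ mol L⁻¹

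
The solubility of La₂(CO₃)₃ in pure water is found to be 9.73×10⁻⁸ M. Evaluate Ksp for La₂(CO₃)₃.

La₂(CO₃)₃(s) ⇌ 2 La³⁺(aq) + 3 CO₃²⁻(aq)
Let s be the molar solubility. Then [La³⁺] = 2s and [CO₃²⁻] = 3s.
Ksp = [La³⁺]^2[CO₃²⁻]^3 = (2s)^2 · (3s)^3 = 108s^5
Ksp = 108 × (9.73×10⁻⁸)^5 = 9.42×10⁻³⁴

Ksp = 9.42×10⁻³⁴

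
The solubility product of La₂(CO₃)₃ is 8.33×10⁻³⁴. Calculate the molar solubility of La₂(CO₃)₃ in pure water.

La₂(CO₃)₃(s) ⇌ 2 La³⁺(aq) + 3 CO₃²⁻(aq)
If s mol/L of La₂(CO₃)₃ dissolves, [La³⁺] = 2s and [CO₃²⁻] = 3s.
Ksp = [La³⁺]^2[CO₃²⁻]^3 = (2s)^2 · (3s)^3 = 108s^5
108s^5 = 8.33×10⁻³⁴  ⇒  s^5 = 7.71×10⁻³⁶
s = (7.71×10⁻³⁶)^(1/5) = 9.49×10⁻⁸ M

9.49×10⁻⁸ M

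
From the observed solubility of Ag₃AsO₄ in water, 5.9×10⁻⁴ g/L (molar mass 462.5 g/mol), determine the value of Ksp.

Ksp = 7.2×10⁻²³

s = (5.9×10⁻⁴ g L⁻¹)/(462.5 g mol⁻¹) = 1.276×10⁻⁶ M
Ag₃AsO₄(s) ⇌ 3 Ag⁺(aq) + AsO₄³⁻(aq)
If s mol/L of Ag₃AsO₄ dissolves, [Ag⁺] = 3s and [AsO₄³⁻] = s.
Ksp = [Ag⁺]^3[AsO₄³⁻] = (3s)^3 · s = 27s^4
Ksp = 27 × (1.276×10⁻⁶)^4 = 7.2×10⁻²³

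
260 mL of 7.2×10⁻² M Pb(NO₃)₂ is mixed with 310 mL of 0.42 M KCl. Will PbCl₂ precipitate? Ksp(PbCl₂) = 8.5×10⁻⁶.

Yes

After mixing, V = 260 mL + 310 mL = 570 mL.
[Pb²⁺] = (7.2×10⁻²)(260)/570 = 3.3×10⁻² M
[Cl⁻] = (0.42)(310)/570 = 0.23 M
Q = [Pb²⁺][Cl⁻]^2 = 1.7×10⁻³
Since Q (1.7×10⁻³) exceeds Ksp (8.5×10⁻⁶), PbCl₂ will precipitate.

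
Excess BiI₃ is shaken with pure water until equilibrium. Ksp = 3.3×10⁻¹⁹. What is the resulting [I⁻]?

BiI₃(s) ⇌ Bi³⁺(aq) + 3 I⁻(aq)
With molar solubility s: [Bi³⁺] = s, [I⁻] = 3s.
Ksp = [Bi³⁺][I⁻]^3 = s · (3s)^3 = 27s^4 = 3.3×10⁻¹⁹
s = 1.1×10⁻⁵ mol L⁻¹
[I⁻] = 3s = 3.2×10⁻⁵ mol L⁻¹

3.2×10⁻⁵ M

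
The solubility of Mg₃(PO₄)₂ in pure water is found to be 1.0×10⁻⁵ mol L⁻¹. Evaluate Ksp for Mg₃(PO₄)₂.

Mg₃(PO₄)₂(s) ⇌ 3 Mg²⁺(aq) + 2 PO₄³⁻(aq)
For each mole of Mg₃(PO₄)₂ that dissolves per liter, [Mg²⁺] = 3s and [PO₄³⁻] = 2s; let s denote this solubility.
Ksp = [Mg²⁺]^3[PO₄³⁻]^2 = (3s)^3 · (2s)^2 = 108s^5
Ksp = 108 × (1.0×10⁻⁵)^5 = 1.1×10⁻²³

Ksp = 1.1×10⁻²³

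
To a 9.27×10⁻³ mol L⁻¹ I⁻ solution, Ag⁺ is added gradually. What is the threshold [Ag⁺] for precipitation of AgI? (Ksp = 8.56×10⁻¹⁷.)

9.23×10⁻¹⁵ M

A salt starts to precipitate once the ion product Q reaches its Ksp.
AgI(s) ⇌ Ag⁺(aq) + I⁻(aq)
Ksp = [Ag⁺][I⁻] = [Ag⁺](9.27×10⁻³)
[Ag⁺] = 8.56×10⁻¹⁷ / (9.27×10⁻³) = 9.23×10⁻¹⁵
[Ag⁺] = 9.23×10⁻¹⁵ mol L⁻¹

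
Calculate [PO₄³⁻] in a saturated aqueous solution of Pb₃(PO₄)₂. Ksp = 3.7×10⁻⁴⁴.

1.6×10⁻⁹ M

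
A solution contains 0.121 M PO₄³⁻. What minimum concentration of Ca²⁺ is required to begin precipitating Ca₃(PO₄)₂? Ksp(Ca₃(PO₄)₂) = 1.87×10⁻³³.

5.04×10⁻¹¹ M

Precipitation begins when Q = Ksp.
Ca₃(PO₄)₂(s) ⇌ 3 Ca²⁺(aq) + 2 PO₄³⁻(aq)
Ksp = [Ca²⁺]^3[PO₄³⁻]^2 = [Ca²⁺]^3(0.121)^2
[Ca²⁺]^3 = 1.87×10⁻³³ / (0.121)^2 = 1.28×10⁻³¹
[Ca²⁺] = 5.04×10⁻¹¹ M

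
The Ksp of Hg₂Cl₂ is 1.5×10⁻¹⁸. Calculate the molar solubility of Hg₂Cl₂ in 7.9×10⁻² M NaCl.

2.4×10⁻¹⁶ M

Hg₂Cl₂(s) ⇌ Hg₂²⁺(aq) + 2 Cl⁻(aq)
Let s be the solubility of Hg₂Cl₂ here. The common ion gives [Cl⁻] ≈ 7.9×10⁻² M, and [Hg₂²⁺] = s.
Ksp = [Hg₂²⁺][Cl⁻]^2 = s(7.9×10⁻²)^2
s = 1.5×10⁻¹⁸ / (7.9×10⁻²)^2 = 2.4×10⁻¹⁶
s = 2.4×10⁻¹⁶ M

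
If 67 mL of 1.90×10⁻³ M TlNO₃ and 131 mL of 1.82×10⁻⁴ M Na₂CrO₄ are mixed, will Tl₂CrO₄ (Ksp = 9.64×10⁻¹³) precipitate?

Yes

Total volume after mixing = 67 + 131 = 198 mL.
[Tl⁺] = (1.90×10⁻³)(67)/198 = 6.43×10⁻⁴ M
[CrO₄²⁻] = (1.82×10⁻⁴)(131)/198 = 1.20×10⁻⁴ M
Q = [Tl⁺]^2[CrO₄²⁻] = 4.98×10⁻¹¹
Q = 4.98×10⁻¹¹ > Ksp = 9.64×10⁻¹³, so the solution is supersaturated and Tl₂CrO₄ precipitates.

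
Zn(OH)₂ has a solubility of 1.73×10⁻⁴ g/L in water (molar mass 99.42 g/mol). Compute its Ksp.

Molar solubility s = (1.73×10⁻⁴ g/L) / (99.42 g/mol) = 1.7401×10⁻⁶ mol/L
Zn(OH)₂(s) ⇌ Zn²⁺(aq) + 2 OH⁻(aq)
If s mol/L of Zn(OH)₂ dissolves, [Zn²⁺] = s and [OH⁻] = 2s.
Ksp = [Zn²⁺][OH⁻]^2 = s · (2s)^2 = 4s^3
Ksp = 4 × (1.7401×10⁻⁶)^3 = 2.11×10⁻¹⁷

Ksp = 2.11×10⁻¹⁷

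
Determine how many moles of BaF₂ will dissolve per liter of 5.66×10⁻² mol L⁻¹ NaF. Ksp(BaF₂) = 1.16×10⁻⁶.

BaF₂(s) ⇌ Ba²⁺(aq) + 2 F⁻(aq)
Let s be the solubility of BaF₂ here. The common ion gives [F⁻] ≈ 5.66×10⁻² mol L⁻¹, and [Ba²⁺] = s.
Ksp = [Ba²⁺][F⁻]^2 = s(5.66×10⁻²)^2
s = 1.16×10⁻⁶ / (5.66×10⁻²)^2 = 3.62×10⁻⁴
s = 3.62×10⁻⁴ mol L⁻¹

3.62×10⁻⁴ M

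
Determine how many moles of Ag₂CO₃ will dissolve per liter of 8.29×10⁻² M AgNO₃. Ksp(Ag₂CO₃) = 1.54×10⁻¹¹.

Ag₂CO₃(s) ⇌ 2 Ag⁺(aq) + CO₃²⁻(aq)
Ag⁺ is already present at 8.29×10⁻² M. If s mol/L of Ag₂CO₃ dissolves, [CO₃²⁻] = s while [Ag⁺] ≈ 8.29×10⁻² M.
Ksp = [Ag⁺]^2[CO₃²⁻] = (8.29×10⁻²)^2s
s = 1.54×10⁻¹¹ / (8.29×10⁻²)^2 = 2.24×10⁻⁹
s = 2.24×10⁻⁹ M

2.24×10⁻⁹ M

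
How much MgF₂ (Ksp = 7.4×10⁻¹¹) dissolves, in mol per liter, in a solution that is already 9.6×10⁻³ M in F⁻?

8.0×10⁻⁷ M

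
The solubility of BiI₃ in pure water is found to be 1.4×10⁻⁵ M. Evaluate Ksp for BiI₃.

Ksp = 1.0×10⁻¹⁸

BiI₃(s) ⇌ Bi³⁺(aq) + 3 I⁻(aq)
Let s be the molar solubility. Then [Bi³⁺] = s and [I⁻] = 3s.
Ksp = [Bi³⁺][I⁻]^3 = s · (3s)^3 = 27s^4
Ksp = 27 × (1.4×10⁻⁵)^4 = 1.0×10⁻¹⁸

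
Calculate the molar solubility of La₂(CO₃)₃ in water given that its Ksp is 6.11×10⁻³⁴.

8.92×10⁻⁸ M

La₂(CO₃)₃(s) ⇌ 2 La³⁺(aq) + 3 CO₃²⁻(aq)
If s mol/L of La₂(CO₃)₃ dissolves, [La³⁺] = 2s and [CO₃²⁻] = 3s.
Ksp = [La³⁺]^2[CO₃²⁻]^3 = (2s)^2 · (3s)^3 = 108s^5
108s^5 = 6.11×10⁻³⁴  ⇒  s^5 = 5.66×10⁻³⁶
Taking the 5th root, s = 8.92×10⁻⁸ mol/L.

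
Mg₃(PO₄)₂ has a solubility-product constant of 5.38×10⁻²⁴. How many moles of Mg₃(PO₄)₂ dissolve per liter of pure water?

Mg₃(PO₄)₂(s) ⇌ 3 Mg²⁺(aq) + 2 PO₄³⁻(aq)
Call the molar solubility s, so that [Mg²⁺] = 3s and [PO₄³⁻] = 2s.
Ksp = [Mg²⁺]^3[PO₄³⁻]^2 = (3s)^3 · (2s)^2 = 108s^5
108s^5 = 5.38×10⁻²⁴  ⇒  s^5 = 4.98×10⁻²⁶
Taking the 5th root, s = 8.70×10⁻⁶ mol L⁻¹.

8.70×10⁻⁶ M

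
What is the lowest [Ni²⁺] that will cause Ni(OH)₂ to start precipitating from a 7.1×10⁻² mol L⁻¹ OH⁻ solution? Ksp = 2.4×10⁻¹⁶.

4.8×10⁻¹⁴ M

A salt starts to precipitate once the ion product Q reaches its Ksp.
Ni(OH)₂(s) ⇌ Ni²⁺(aq) + 2 OH⁻(aq)
Ksp = [Ni²⁺][OH⁻]^2 = [Ni²⁺](7.1×10⁻²)^2
[Ni²⁺] = 2.4×10⁻¹⁶ / (7.1×10⁻²)^2 = 4.8×10⁻¹⁴
[Ni²⁺] = 4.8×10⁻¹⁴ mol L⁻¹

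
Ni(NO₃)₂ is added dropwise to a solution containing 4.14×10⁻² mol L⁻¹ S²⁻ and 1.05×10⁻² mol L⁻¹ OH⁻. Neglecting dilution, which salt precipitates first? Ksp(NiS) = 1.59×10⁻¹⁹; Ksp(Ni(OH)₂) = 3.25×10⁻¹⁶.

A salt starts to precipitate once the ion product Q reaches its Ksp.
For NiS: [Ni²⁺] = (Ksp/[S²⁻]) = 3.84×10⁻¹⁸ mol L⁻¹
For Ni(OH)₂: [Ni²⁺] = (Ksp/[OH⁻]^2) = 2.95×10⁻¹² mol L⁻¹
NiS requires the lower [Ni²⁺], so it precipitates first.

NiS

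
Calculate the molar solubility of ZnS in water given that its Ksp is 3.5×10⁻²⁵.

ZnS(s) ⇌ Zn²⁺(aq) + S²⁻(aq)
For each mole of ZnS that dissolves per liter, [Zn²⁺] = s and [S²⁻] = s; let s denote this solubility.
Ksp = [Zn²⁺][S²⁻] = s · s = s^2
s^2 = 3.5×10⁻²⁵
Taking the 2nd root, s = 5.9×10⁻¹³ M.

5.9×10⁻¹³ M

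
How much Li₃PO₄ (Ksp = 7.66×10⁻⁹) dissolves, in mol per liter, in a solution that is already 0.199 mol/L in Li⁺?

9.72×10⁻⁷ M

Li₃PO₄(s) ⇌ 3 Li⁺(aq) + PO₄³⁻(aq)
Li⁺ is already present at 0.199 mol/L. If s mol/L of Li₃PO₄ dissolves, [PO₄³⁻] = s while [Li⁺] ≈ 0.199 mol/L.
Ksp = [Li⁺]^3[PO₄³⁻] = (0.199)^3s
s = 7.66×10⁻⁹ / (0.199)^3 = 9.72×10⁻⁷
s = 9.72×10⁻⁷ mol/L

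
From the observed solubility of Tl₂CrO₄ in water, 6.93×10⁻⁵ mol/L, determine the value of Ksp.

Tl₂CrO₄(s) ⇌ 2 Tl⁺(aq) + CrO₄²⁻(aq)
Let s be the molar solubility. Then [Tl⁺] = 2s and [CrO₄²⁻] = s.
Ksp = [Tl⁺]^2[CrO₄²⁻] = (2s)^2 · s = 4s^3
Ksp = 4 × (6.93×10⁻⁵)^3 = 1.33×10⁻¹²

Ksp = 1.33×10⁻¹²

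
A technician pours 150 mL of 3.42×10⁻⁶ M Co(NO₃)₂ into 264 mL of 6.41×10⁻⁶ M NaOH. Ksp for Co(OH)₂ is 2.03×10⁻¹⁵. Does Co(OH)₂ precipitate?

The combined volume is 414 mL.
[Co²⁺] = (3.42×10⁻⁶)(150)/414 = 1.24×10⁻⁶ M
[OH⁻] = (6.41×10⁻⁶)(264)/414 = 4.09×10⁻⁶ M
Q = [Co²⁺][OH⁻]^2 = 2.07×10⁻¹⁷
Since Q (2.07×10⁻¹⁷) is less than Ksp (2.03×10⁻¹⁵), no Co(OH)₂ precipitates.

No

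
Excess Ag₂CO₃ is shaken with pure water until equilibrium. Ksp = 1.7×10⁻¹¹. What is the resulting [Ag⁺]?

Ag₂CO₃(s) ⇌ 2 Ag⁺(aq) + CO₃²⁻(aq)
With molar solubility s: [Ag⁺] = 2s, [CO₃²⁻] = s.
Ksp = [Ag⁺]^2[CO₃²⁻] = (2s)^2 · s = 4s^3 = 1.7×10⁻¹¹
s = 1.6×10⁻⁴ mol/L
[Ag⁺] = 2s = 3.2×10⁻⁴ mol/L

3.2×10⁻⁴ M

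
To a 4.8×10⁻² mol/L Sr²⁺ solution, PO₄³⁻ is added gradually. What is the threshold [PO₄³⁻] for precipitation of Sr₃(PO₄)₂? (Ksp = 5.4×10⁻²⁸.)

A salt starts to precipitate once the ion product Q reaches its Ksp.
Sr₃(PO₄)₂(s) ⇌ 3 Sr²⁺(aq) + 2 PO₄³⁻(aq)
Ksp = [Sr²⁺]^3[PO₄³⁻]^2 = [PO₄³⁻]^2(4.8×10⁻²)^3
[PO₄³⁻]^2 = 5.4×10⁻²⁸ / (4.8×10⁻²)^3 = 4.9×10⁻²⁴
[PO₄³⁻] = 2.2×10⁻¹² mol/L

2.2×10⁻¹² M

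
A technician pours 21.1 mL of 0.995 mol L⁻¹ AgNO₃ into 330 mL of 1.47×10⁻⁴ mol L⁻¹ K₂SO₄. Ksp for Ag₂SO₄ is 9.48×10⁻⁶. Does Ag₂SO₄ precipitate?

After mixing, V = 21.1 mL + 330 mL = 351.1 mL.
[Ag⁺] = (0.995)(21.1)/351.1 = 5.98×10⁻² mol L⁻¹
[SO₄²⁻] = (1.47×10⁻⁴)(330)/351.1 = 1.38×10⁻⁴ mol L⁻¹
Q = [Ag⁺]^2[SO₄²⁻] = 4.94×10⁻⁷
Since Q (4.94×10⁻⁷) is less than Ksp (9.48×10⁻⁶), no Ag₂SO₄ precipitates.

No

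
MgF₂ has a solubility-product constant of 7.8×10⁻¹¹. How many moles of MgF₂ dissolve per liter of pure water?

2.7×10⁻⁴ M

MgF₂(s) ⇌ Mg²⁺(aq) + 2 F⁻(aq)
Let s be the molar solubility. Then [Mg²⁺] = s and [F⁻] = 2s.
Ksp = [Mg²⁺][F⁻]^2 = s · (2s)^2 = 4s^3
4s^3 = 7.8×10⁻¹¹  ⇒  s^3 = 2.0×10⁻¹¹
s = (2.0×10⁻¹¹)^(1/3) = 2.7×10⁻⁴ M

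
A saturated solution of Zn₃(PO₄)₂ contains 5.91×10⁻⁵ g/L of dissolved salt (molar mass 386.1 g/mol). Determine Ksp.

Ksp = 9.08×10⁻³³

Molar solubility s = (5.91×10⁻⁵ g/L) / (386.1 g/mol) = 1.5307×10⁻⁷ mol/L
Zn₃(PO₄)₂(s) ⇌ 3 Zn²⁺(aq) + 2 PO₄³⁻(aq)
Let s be the molar solubility. Then [Zn²⁺] = 3s and [PO₄³⁻] = 2s.
Ksp = [Zn²⁺]^3[PO₄³⁻]^2 = (3s)^3 · (2s)^2 = 108s^5
Ksp = 108 × (1.5307×10⁻⁷)^5 = 9.08×10⁻³³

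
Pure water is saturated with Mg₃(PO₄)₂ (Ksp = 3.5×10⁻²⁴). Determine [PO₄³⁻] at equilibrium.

1.6×10⁻⁵ M

Mg₃(PO₄)₂(s) ⇌ 3 Mg²⁺(aq) + 2 PO₄³⁻(aq)
Call the molar solubility s, so that [Mg²⁺] = 3s and [PO₄³⁻] = 2s.
Ksp = [Mg²⁺]^3[PO₄³⁻]^2 = (3s)^3 · (2s)^2 = 108s^5 = 3.5×10⁻²⁴
s = 8.0×10⁻⁶ M
[PO₄³⁻] = 2s = 1.6×10⁻⁵ M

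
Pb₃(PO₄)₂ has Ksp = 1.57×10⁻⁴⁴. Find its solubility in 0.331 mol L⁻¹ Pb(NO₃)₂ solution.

3.29×10⁻²² M

Pb₃(PO₄)₂(s) ⇌ 3 Pb²⁺(aq) + 2 PO₄³⁻(aq)
With Pb²⁺ already at 0.331 mol L⁻¹ and s small, take [Pb²⁺] ≈ 0.331 mol L⁻¹ and [PO₄³⁻] = 2s.
Ksp = [Pb²⁺]^3[PO₄³⁻]^2 = (0.331)^3(2s)^2
(2s)^2 = 1.57×10⁻⁴⁴ / (0.331)^3 = 4.33×10⁻⁴³
s = 3.29×10⁻²² mol L⁻¹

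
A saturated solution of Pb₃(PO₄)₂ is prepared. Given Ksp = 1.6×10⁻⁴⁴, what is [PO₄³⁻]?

Pb₃(PO₄)₂(s) ⇌ 3 Pb²⁺(aq) + 2 PO₄³⁻(aq)
Let s be the molar solubility. Then [Pb²⁺] = 3s and [PO₄³⁻] = 2s.
Ksp = [Pb²⁺]^3[PO₄³⁻]^2 = (3s)^3 · (2s)^2 = 108s^5 = 1.6×10⁻⁴⁴
s = 6.8×10⁻¹⁰ mol L⁻¹
[PO₄³⁻] = 2s = 1.4×10⁻⁹ mol L⁻¹

1.4×10⁻⁹ M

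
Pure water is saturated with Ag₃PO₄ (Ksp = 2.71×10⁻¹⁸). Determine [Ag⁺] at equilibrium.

5.34×10⁻⁵ M

Ag₃PO₄(s) ⇌ 3 Ag⁺(aq) + PO₄³⁻(aq)
With molar solubility s: [Ag⁺] = 3s, [PO₄³⁻] = s.
Ksp = [Ag⁺]^3[PO₄³⁻] = (3s)^3 · s = 27s^4 = 2.71×10⁻¹⁸
s = 1.78×10⁻⁵ mol L⁻¹
[Ag⁺] = 3s = 5.34×10⁻⁵ mol L⁻¹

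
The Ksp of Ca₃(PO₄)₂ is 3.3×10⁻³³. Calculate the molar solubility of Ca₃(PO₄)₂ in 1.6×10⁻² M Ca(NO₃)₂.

Ca₃(PO₄)₂(s) ⇌ 3 Ca²⁺(aq) + 2 PO₄³⁻(aq)
With Ca²⁺ already at 1.6×10⁻² M and s small, take [Ca²⁺] ≈ 1.6×10⁻² M and [PO₄³⁻] = 2s.
Ksp = [Ca²⁺]^3[PO₄³⁻]^2 = (1.6×10⁻²)^3(2s)^2
(2s)^2 = 3.3×10⁻³³ / (1.6×10⁻²)^3 = 8.1×10⁻²⁸
s = 1.4×10⁻¹⁴ M

1.4×10⁻¹⁴ M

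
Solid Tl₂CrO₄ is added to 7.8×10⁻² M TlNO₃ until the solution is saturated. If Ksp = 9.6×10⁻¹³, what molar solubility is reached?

Tl₂CrO₄(s) ⇌ 2 Tl⁺(aq) + CrO₄²⁻(aq)
The solution already contains Tl⁺ at 7.8×10⁻² M. Let s be the molar solubility of Tl₂CrO₄.
[Tl⁺] ≈ 7.8×10⁻² M (common ion dominates); [CrO₄²⁻] = s.
Ksp = [Tl⁺]^2[CrO₄²⁻] = (7.8×10⁻²)^2s
s = 9.6×10⁻¹³ / (7.8×10⁻²)^2 = 1.6×10⁻¹⁰
s = 1.6×10⁻¹⁰ M

1.6×10⁻¹⁰ M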